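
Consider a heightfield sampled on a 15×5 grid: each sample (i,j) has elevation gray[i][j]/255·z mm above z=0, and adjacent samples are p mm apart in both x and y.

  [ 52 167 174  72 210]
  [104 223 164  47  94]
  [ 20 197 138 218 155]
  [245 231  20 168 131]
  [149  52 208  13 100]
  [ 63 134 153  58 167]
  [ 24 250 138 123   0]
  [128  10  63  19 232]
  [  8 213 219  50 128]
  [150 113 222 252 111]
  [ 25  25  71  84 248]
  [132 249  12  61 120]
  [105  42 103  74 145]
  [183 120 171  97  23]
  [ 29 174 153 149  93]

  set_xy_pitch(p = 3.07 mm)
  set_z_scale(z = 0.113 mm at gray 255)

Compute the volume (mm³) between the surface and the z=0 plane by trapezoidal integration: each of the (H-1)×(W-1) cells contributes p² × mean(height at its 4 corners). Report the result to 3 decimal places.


28.570

height_mm = gray/255 × 0.113; cell vol = 3.07² × mean(4 corners)
unit = 3.07² × 0.113 / (4×255) = 0.00104413 mm³ per gray-sum
row 0: Σ corner-gray over 4 cells = 2154  → 2.2491
row 1: Σ corner-gray over 4 cells = 2347  → 2.4506
row 2: Σ corner-gray over 4 cells = 2495  → 2.6051
row 3: Σ corner-gray over 4 cells = 2009  → 2.0977
row 4: Σ corner-gray over 4 cells = 1715  → 1.7907
row 5: Σ corner-gray over 4 cells = 1966  → 2.0528
row 6: Σ corner-gray over 4 cells = 1590  → 1.6602
row 7: Σ corner-gray over 4 cells = 1644  → 1.7166
row 8: Σ corner-gray over 4 cells = 2535  → 2.6469
row 9: Σ corner-gray over 4 cells = 2068  → 2.1593
row 10: Σ corner-gray over 4 cells = 1529  → 1.5965
row 11: Σ corner-gray over 4 cells = 1584  → 1.6539
row 12: Σ corner-gray over 4 cells = 1670  → 1.7437
row 13: Σ corner-gray over 4 cells = 2056  → 2.1467
Σ rows: total corner-gray = 27362  → 28.5695 mm³


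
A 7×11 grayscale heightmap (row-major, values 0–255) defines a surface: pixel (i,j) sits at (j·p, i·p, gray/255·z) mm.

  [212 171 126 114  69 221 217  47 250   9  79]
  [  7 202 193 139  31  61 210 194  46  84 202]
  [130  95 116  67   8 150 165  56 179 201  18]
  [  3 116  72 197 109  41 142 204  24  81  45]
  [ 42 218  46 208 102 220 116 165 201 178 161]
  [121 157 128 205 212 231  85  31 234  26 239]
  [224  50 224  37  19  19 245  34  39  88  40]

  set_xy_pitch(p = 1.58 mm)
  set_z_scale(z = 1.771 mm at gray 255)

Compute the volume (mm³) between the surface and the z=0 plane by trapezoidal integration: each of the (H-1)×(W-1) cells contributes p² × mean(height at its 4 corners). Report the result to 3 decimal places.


131.043

height_mm = gray/255 × 1.771; cell vol = 1.58² × mean(4 corners)
unit = 1.58² × 1.771 / (4×255) = 0.00433444 mm³ per gray-sum
row 0: Σ corner-gray over 10 cells = 5268  → 22.8338
row 1: Σ corner-gray over 10 cells = 4751  → 20.5929
row 2: Σ corner-gray over 10 cells = 4242  → 18.3867
row 3: Σ corner-gray over 10 cells = 5131  → 22.2400
row 4: Σ corner-gray over 10 cells = 6089  → 26.3924
row 5: Σ corner-gray over 10 cells = 4752  → 20.5972
Σ rows: total corner-gray = 30233  → 131.0430 mm³


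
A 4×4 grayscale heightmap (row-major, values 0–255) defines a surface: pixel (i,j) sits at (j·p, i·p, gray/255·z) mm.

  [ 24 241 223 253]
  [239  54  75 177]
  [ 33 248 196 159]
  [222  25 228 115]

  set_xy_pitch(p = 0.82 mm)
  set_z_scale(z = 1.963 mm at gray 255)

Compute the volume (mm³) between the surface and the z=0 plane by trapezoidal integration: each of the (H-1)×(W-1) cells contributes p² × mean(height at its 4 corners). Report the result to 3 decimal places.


7.190

height_mm = gray/255 × 1.963; cell vol = 0.82² × mean(4 corners)
unit = 0.82² × 1.963 / (4×255) = 0.00129404 mm³ per gray-sum
row 0: Σ corner-gray over 3 cells = 1879  → 2.4315
row 1: Σ corner-gray over 3 cells = 1754  → 2.2697
row 2: Σ corner-gray over 3 cells = 1923  → 2.4884
Σ rows: total corner-gray = 5556  → 7.1897 mm³


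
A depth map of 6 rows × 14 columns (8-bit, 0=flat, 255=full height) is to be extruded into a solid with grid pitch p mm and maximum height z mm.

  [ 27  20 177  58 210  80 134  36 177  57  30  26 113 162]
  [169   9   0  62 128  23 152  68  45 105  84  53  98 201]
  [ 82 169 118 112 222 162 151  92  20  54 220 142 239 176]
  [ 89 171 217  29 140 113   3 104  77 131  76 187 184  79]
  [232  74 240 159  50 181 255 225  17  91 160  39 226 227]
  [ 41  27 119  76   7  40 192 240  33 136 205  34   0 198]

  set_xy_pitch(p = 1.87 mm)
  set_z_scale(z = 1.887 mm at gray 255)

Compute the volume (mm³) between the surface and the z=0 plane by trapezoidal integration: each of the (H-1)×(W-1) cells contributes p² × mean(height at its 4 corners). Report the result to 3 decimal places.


height_mm = gray/255 × 1.887; cell vol = 1.87² × mean(4 corners)
unit = 1.87² × 1.887 / (4×255) = 0.00646927 mm³ per gray-sum
row 0: Σ corner-gray over 13 cells = 4449  → 28.7818
row 1: Σ corner-gray over 13 cells = 5684  → 36.7713
row 2: Σ corner-gray over 13 cells = 6692  → 43.2923
row 3: Σ corner-gray over 13 cells = 6925  → 44.7997
row 4: Σ corner-gray over 13 cells = 6350  → 41.0798
Σ rows: total corner-gray = 30100  → 194.7249 mm³

194.725


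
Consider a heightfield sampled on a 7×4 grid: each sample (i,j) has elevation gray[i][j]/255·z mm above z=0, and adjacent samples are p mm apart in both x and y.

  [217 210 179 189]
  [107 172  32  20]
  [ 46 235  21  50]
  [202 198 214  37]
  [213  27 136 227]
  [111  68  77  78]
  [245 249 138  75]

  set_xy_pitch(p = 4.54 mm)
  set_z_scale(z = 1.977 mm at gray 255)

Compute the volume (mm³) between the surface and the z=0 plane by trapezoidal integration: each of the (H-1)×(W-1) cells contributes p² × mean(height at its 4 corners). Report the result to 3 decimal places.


366.742

height_mm = gray/255 × 1.977; cell vol = 4.54² × mean(4 corners)
unit = 4.54² × 1.977 / (4×255) = 0.0399501 mm³ per gray-sum
row 0: Σ corner-gray over 3 cells = 1719  → 68.6743
row 1: Σ corner-gray over 3 cells = 1143  → 45.6630
row 2: Σ corner-gray over 3 cells = 1671  → 66.7567
row 3: Σ corner-gray over 3 cells = 1829  → 73.0688
row 4: Σ corner-gray over 3 cells = 1245  → 49.7379
row 5: Σ corner-gray over 3 cells = 1573  → 62.8416
Σ rows: total corner-gray = 9180  → 366.7422 mm³


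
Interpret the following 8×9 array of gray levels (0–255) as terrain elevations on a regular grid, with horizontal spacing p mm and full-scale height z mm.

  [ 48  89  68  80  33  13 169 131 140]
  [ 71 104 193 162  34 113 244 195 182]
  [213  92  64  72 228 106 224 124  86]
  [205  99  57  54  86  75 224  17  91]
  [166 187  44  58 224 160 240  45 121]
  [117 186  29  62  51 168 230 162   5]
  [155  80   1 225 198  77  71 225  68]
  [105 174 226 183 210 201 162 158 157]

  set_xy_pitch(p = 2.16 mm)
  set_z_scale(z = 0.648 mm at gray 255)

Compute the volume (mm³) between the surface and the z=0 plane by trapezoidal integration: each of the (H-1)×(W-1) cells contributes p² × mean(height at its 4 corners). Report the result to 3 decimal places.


height_mm = gray/255 × 0.648; cell vol = 2.16² × mean(4 corners)
unit = 2.16² × 0.648 / (4×255) = 0.00296403 mm³ per gray-sum
row 0: Σ corner-gray over 8 cells = 3697  → 10.9580
row 1: Σ corner-gray over 8 cells = 4462  → 13.2255
row 2: Σ corner-gray over 8 cells = 3639  → 10.7861
row 3: Σ corner-gray over 8 cells = 3723  → 11.0351
row 4: Σ corner-gray over 8 cells = 4101  → 12.1555
row 5: Σ corner-gray over 8 cells = 3875  → 11.4856
row 6: Σ corner-gray over 8 cells = 4867  → 14.4259
Σ rows: total corner-gray = 28364  → 84.0717 mm³

84.072


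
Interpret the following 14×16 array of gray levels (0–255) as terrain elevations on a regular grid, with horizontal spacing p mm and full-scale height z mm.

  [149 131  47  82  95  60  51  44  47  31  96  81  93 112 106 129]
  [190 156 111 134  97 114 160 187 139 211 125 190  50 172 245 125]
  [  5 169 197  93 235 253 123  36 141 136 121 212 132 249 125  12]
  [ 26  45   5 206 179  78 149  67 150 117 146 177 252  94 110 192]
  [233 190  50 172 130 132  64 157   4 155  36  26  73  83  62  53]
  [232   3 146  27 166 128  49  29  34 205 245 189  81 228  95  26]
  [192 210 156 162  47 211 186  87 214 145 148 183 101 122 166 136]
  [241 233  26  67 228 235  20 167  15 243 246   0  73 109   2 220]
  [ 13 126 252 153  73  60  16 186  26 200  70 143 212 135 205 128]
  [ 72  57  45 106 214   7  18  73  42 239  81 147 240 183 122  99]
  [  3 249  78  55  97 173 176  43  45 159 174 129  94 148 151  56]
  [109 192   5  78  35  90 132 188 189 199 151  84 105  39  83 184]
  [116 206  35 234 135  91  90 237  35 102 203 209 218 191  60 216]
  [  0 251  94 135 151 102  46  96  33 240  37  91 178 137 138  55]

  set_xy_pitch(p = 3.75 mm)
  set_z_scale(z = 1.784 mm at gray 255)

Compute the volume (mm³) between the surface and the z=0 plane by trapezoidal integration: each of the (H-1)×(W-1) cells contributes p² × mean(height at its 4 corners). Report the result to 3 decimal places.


height_mm = gray/255 × 1.784; cell vol = 3.75² × mean(4 corners)
unit = 3.75² × 1.784 / (4×255) = 0.0245956 mm³ per gray-sum
row 0: Σ corner-gray over 15 cells = 6927  → 170.3736
row 1: Σ corner-gray over 15 cells = 8958  → 220.3273
row 2: Σ corner-gray over 15 cells = 8229  → 202.3971
row 3: Σ corner-gray over 15 cells = 6722  → 165.3315
row 4: Σ corner-gray over 15 cells = 6462  → 158.9367
row 5: Σ corner-gray over 15 cells = 8112  → 199.5194
row 6: Σ corner-gray over 15 cells = 8393  → 206.4308
row 7: Σ corner-gray over 15 cells = 7644  → 188.0087
row 8: Σ corner-gray over 15 cells = 7174  → 176.4488
row 9: Σ corner-gray over 15 cells = 6920  → 170.2015
row 10: Σ corner-gray over 15 cells = 7034  → 173.0054
row 11: Σ corner-gray over 15 cells = 7857  → 193.2475
row 12: Σ corner-gray over 15 cells = 7937  → 195.2152
Σ rows: total corner-gray = 98369  → 2419.4434 mm³

2419.443


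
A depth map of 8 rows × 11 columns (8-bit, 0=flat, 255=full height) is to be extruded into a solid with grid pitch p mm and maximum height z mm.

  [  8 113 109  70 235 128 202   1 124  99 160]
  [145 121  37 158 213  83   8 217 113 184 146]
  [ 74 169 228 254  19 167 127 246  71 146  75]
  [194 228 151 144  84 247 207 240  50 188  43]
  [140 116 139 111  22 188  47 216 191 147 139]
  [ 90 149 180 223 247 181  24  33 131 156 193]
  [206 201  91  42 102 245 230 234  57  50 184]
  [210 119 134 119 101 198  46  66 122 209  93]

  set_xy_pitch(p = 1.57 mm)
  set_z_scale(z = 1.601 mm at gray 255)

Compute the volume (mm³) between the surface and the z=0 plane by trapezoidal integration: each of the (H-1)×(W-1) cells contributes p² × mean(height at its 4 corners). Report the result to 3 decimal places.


height_mm = gray/255 × 1.601; cell vol = 1.57² × mean(4 corners)
unit = 1.57² × 1.601 / (4×255) = 0.00386893 mm³ per gray-sum
row 0: Σ corner-gray over 10 cells = 4889  → 18.9152
row 1: Σ corner-gray over 10 cells = 5562  → 21.5190
row 2: Σ corner-gray over 10 cells = 6318  → 24.4439
row 3: Σ corner-gray over 10 cells = 5948  → 23.0124
row 4: Σ corner-gray over 10 cells = 5564  → 21.5267
row 5: Σ corner-gray over 10 cells = 5825  → 22.5365
row 6: Σ corner-gray over 10 cells = 5425  → 20.9889
Σ rows: total corner-gray = 39531  → 152.9425 mm³

152.943


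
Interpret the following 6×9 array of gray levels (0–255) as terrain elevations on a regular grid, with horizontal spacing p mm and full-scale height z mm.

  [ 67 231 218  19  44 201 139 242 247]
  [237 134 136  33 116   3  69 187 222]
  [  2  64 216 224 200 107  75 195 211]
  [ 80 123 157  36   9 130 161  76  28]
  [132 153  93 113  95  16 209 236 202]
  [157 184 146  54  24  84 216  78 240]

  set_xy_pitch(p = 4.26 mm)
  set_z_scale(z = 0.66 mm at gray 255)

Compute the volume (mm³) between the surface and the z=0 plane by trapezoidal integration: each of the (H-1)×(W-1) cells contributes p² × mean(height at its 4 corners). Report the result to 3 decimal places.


236.765

height_mm = gray/255 × 0.66; cell vol = 4.26² × mean(4 corners)
unit = 4.26² × 0.66 / (4×255) = 0.0117426 mm³ per gray-sum
row 0: Σ corner-gray over 8 cells = 4317  → 50.6927
row 1: Σ corner-gray over 8 cells = 4190  → 49.2013
row 2: Σ corner-gray over 8 cells = 3867  → 45.4085
row 3: Σ corner-gray over 8 cells = 3656  → 42.9308
row 4: Σ corner-gray over 8 cells = 4133  → 48.5320
Σ rows: total corner-gray = 20163  → 236.7653 mm³


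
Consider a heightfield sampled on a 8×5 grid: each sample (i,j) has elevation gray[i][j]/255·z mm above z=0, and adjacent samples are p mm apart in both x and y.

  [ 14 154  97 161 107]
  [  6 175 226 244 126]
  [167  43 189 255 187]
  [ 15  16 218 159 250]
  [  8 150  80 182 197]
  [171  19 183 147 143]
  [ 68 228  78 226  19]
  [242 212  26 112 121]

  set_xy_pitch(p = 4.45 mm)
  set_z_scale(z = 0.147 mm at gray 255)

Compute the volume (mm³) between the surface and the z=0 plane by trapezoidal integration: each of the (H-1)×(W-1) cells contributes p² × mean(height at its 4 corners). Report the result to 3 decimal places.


height_mm = gray/255 × 0.147; cell vol = 4.45² × mean(4 corners)
unit = 4.45² × 0.147 / (4×255) = 0.00285389 mm³ per gray-sum
row 0: Σ corner-gray over 4 cells = 2367  → 6.7552
row 1: Σ corner-gray over 4 cells = 2750  → 7.8482
row 2: Σ corner-gray over 4 cells = 2379  → 6.7894
row 3: Σ corner-gray over 4 cells = 2080  → 5.9361
row 4: Σ corner-gray over 4 cells = 2041  → 5.8248
row 5: Σ corner-gray over 4 cells = 2163  → 6.1730
row 6: Σ corner-gray over 4 cells = 2214  → 6.3185
Σ rows: total corner-gray = 15994  → 45.6451 mm³

45.645


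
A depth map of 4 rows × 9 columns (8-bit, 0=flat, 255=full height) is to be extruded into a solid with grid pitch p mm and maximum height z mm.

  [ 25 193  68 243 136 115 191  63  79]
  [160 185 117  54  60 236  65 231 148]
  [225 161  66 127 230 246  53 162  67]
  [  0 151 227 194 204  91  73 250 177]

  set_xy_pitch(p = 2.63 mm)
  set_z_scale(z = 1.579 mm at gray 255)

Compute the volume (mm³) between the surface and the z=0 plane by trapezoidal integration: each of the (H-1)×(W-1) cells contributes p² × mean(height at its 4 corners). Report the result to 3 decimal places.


height_mm = gray/255 × 1.579; cell vol = 2.63² × mean(4 corners)
unit = 2.63² × 1.579 / (4×255) = 0.0107076 mm³ per gray-sum
row 0: Σ corner-gray over 8 cells = 4326  → 46.3212
row 1: Σ corner-gray over 8 cells = 4586  → 49.1052
row 2: Σ corner-gray over 8 cells = 4939  → 52.8850
Σ rows: total corner-gray = 13851  → 148.3114 mm³

148.311


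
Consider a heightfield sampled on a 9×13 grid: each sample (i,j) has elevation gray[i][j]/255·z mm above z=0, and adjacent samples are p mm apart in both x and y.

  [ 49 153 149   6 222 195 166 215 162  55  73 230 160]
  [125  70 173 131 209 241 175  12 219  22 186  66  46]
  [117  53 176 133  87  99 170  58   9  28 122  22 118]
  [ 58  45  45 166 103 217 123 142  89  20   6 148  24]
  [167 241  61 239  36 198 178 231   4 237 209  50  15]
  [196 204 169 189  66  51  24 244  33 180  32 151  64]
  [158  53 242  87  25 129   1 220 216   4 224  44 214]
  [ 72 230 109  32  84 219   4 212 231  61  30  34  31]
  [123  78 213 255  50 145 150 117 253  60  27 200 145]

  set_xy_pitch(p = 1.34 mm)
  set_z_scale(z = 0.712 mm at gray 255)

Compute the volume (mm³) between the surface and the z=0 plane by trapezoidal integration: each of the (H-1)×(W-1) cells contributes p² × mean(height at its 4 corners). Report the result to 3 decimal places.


height_mm = gray/255 × 0.712; cell vol = 1.34² × mean(4 corners)
unit = 1.34² × 0.712 / (4×255) = 0.0012534 mm³ per gray-sum
row 0: Σ corner-gray over 12 cells = 6640  → 8.3226
row 1: Σ corner-gray over 12 cells = 5328  → 6.6781
row 2: Σ corner-gray over 12 cells = 4439  → 5.5638
row 3: Σ corner-gray over 12 cells = 5840  → 7.3199
row 4: Σ corner-gray over 12 cells = 6496  → 8.1421
row 5: Σ corner-gray over 12 cells = 5808  → 7.2797
row 6: Σ corner-gray over 12 cells = 5457  → 6.8398
row 7: Σ corner-gray over 12 cells = 5959  → 7.4690
Σ rows: total corner-gray = 45967  → 57.6150 mm³

57.615


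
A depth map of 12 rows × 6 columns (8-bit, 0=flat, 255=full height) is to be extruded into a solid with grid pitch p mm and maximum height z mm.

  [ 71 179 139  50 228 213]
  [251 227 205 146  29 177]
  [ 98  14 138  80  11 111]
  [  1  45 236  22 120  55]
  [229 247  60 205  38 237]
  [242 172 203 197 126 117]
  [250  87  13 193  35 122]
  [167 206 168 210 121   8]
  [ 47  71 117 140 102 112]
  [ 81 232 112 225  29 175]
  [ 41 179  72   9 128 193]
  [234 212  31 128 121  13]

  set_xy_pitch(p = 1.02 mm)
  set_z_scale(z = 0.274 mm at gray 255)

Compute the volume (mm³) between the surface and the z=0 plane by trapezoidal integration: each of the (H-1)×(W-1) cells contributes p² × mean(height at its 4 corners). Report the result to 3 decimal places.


7.830

height_mm = gray/255 × 0.274; cell vol = 1.02² × mean(4 corners)
unit = 1.02² × 0.274 / (4×255) = 0.00027948 mm³ per gray-sum
row 0: Σ corner-gray over 5 cells = 3118  → 0.8714
row 1: Σ corner-gray over 5 cells = 2337  → 0.6531
row 2: Σ corner-gray over 5 cells = 1597  → 0.4463
row 3: Σ corner-gray over 5 cells = 2468  → 0.6898
row 4: Σ corner-gray over 5 cells = 3321  → 0.9282
row 5: Σ corner-gray over 5 cells = 2783  → 0.7778
row 6: Σ corner-gray over 5 cells = 2613  → 0.7303
row 7: Σ corner-gray over 5 cells = 2604  → 0.7278
row 8: Σ corner-gray over 5 cells = 2471  → 0.6906
row 9: Σ corner-gray over 5 cells = 2462  → 0.6881
row 10: Σ corner-gray over 5 cells = 2241  → 0.6263
Σ rows: total corner-gray = 28015  → 7.8296 mm³


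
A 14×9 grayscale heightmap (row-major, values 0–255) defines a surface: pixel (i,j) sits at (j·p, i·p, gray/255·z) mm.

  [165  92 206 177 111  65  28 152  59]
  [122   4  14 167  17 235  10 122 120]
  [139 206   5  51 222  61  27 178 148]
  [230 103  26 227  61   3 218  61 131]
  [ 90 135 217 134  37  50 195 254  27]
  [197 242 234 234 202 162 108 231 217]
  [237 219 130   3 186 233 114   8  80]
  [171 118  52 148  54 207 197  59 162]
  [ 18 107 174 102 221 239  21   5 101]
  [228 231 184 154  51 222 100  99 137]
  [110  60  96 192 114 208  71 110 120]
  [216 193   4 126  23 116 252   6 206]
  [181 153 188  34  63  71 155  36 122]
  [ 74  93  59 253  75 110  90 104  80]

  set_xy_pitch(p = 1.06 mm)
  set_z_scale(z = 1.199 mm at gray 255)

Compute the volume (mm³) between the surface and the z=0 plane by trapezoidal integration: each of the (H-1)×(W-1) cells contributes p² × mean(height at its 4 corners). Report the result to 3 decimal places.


height_mm = gray/255 × 1.199; cell vol = 1.06² × mean(4 corners)
unit = 1.06² × 1.199 / (4×255) = 0.00132078 mm³ per gray-sum
row 0: Σ corner-gray over 8 cells = 3266  → 4.3137
row 1: Σ corner-gray over 8 cells = 3167  → 4.1829
row 2: Σ corner-gray over 8 cells = 3546  → 4.6835
row 3: Σ corner-gray over 8 cells = 3920  → 5.1775
row 4: Σ corner-gray over 8 cells = 5401  → 7.1335
row 5: Σ corner-gray over 8 cells = 5343  → 7.0569
row 6: Σ corner-gray over 8 cells = 4106  → 5.4231
row 7: Σ corner-gray over 8 cells = 3860  → 5.0982
row 8: Σ corner-gray over 8 cells = 4304  → 5.6846
row 9: Σ corner-gray over 8 cells = 4379  → 5.7837
row 10: Σ corner-gray over 8 cells = 3794  → 5.0110
row 11: Σ corner-gray over 8 cells = 3565  → 4.7086
row 12: Σ corner-gray over 8 cells = 3425  → 4.5237
Σ rows: total corner-gray = 52076  → 68.7810 mm³

68.781


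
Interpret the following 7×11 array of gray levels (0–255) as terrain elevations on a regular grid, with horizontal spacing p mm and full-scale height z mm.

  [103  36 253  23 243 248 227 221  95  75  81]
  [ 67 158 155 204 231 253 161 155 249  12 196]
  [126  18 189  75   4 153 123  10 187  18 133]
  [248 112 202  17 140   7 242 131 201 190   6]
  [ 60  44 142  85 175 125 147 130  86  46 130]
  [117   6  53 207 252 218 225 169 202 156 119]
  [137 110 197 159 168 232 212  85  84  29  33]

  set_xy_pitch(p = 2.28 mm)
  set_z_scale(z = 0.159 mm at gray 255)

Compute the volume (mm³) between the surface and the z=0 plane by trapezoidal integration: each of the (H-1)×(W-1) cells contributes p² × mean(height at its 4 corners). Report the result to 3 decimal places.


26.265

height_mm = gray/255 × 0.159; cell vol = 2.28² × mean(4 corners)
unit = 2.28² × 0.159 / (4×255) = 0.000810339 mm³ per gray-sum
row 0: Σ corner-gray over 10 cells = 6445  → 5.2226
row 1: Σ corner-gray over 10 cells = 5232  → 4.2397
row 2: Σ corner-gray over 10 cells = 4551  → 3.6879
row 3: Σ corner-gray over 10 cells = 4888  → 3.9609
row 4: Σ corner-gray over 10 cells = 5362  → 4.3450
row 5: Σ corner-gray over 10 cells = 5934  → 4.8086
Σ rows: total corner-gray = 32412  → 26.2647 mm³


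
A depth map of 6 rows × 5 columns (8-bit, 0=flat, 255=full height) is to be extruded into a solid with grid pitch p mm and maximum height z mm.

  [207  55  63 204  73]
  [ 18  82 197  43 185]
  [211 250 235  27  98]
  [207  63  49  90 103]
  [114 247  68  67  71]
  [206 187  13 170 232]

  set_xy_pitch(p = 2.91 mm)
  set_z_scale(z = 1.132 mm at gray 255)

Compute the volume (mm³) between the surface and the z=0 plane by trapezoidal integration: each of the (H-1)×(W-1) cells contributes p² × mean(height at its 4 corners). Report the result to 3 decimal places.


height_mm = gray/255 × 1.132; cell vol = 2.91² × mean(4 corners)
unit = 2.91² × 1.132 / (4×255) = 0.00939793 mm³ per gray-sum
row 0: Σ corner-gray over 4 cells = 1771  → 16.6437
row 1: Σ corner-gray over 4 cells = 2180  → 20.4875
row 2: Σ corner-gray over 4 cells = 2047  → 19.2376
row 3: Σ corner-gray over 4 cells = 1663  → 15.6288
row 4: Σ corner-gray over 4 cells = 2127  → 19.9894
Σ rows: total corner-gray = 9788  → 91.9869 mm³

91.987


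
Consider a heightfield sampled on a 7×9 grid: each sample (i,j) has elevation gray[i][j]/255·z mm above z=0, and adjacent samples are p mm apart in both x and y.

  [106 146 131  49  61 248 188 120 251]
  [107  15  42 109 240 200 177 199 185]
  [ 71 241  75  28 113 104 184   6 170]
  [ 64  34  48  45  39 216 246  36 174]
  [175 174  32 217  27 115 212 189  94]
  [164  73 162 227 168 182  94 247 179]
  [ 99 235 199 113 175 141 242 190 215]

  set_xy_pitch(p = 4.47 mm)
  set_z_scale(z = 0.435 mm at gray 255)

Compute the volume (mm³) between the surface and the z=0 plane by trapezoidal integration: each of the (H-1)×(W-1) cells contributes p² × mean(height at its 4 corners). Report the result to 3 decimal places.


221.357

height_mm = gray/255 × 0.435; cell vol = 4.47² × mean(4 corners)
unit = 4.47² × 0.435 / (4×255) = 0.00852127 mm³ per gray-sum
row 0: Σ corner-gray over 8 cells = 4499  → 38.3372
row 1: Σ corner-gray over 8 cells = 3999  → 34.0765
row 2: Σ corner-gray over 8 cells = 3309  → 28.1969
row 3: Σ corner-gray over 8 cells = 3767  → 32.0996
row 4: Σ corner-gray over 8 cells = 4850  → 41.3281
row 5: Σ corner-gray over 8 cells = 5553  → 47.3186
Σ rows: total corner-gray = 25977  → 221.3569 mm³


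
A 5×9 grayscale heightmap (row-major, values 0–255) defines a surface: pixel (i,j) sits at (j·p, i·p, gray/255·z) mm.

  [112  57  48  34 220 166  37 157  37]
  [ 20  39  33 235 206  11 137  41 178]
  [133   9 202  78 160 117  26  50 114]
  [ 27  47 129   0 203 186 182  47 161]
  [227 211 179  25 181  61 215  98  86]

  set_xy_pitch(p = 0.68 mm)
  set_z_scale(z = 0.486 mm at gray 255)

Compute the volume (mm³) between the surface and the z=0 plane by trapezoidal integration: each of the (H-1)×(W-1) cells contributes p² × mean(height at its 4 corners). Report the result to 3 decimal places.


height_mm = gray/255 × 0.486; cell vol = 0.68² × mean(4 corners)
unit = 0.68² × 0.486 / (4×255) = 0.00022032 mm³ per gray-sum
row 0: Σ corner-gray over 8 cells = 3189  → 0.7026
row 1: Σ corner-gray over 8 cells = 3133  → 0.6903
row 2: Σ corner-gray over 8 cells = 3307  → 0.7286
row 3: Σ corner-gray over 8 cells = 4029  → 0.8877
Σ rows: total corner-gray = 13658  → 3.0091 mm³

3.009


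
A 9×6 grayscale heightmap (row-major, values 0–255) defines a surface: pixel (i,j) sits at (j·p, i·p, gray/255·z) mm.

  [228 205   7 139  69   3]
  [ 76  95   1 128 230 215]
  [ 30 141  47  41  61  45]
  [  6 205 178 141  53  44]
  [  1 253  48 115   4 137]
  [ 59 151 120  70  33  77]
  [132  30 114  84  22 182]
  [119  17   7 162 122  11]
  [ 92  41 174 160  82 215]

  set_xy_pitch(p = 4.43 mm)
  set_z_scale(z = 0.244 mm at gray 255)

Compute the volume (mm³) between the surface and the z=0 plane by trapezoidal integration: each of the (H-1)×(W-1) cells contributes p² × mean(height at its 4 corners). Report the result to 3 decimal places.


71.602

height_mm = gray/255 × 0.244; cell vol = 4.43² × mean(4 corners)
unit = 4.43² × 0.244 / (4×255) = 0.00469458 mm³ per gray-sum
row 0: Σ corner-gray over 5 cells = 2270  → 10.6567
row 1: Σ corner-gray over 5 cells = 1854  → 8.7038
row 2: Σ corner-gray over 5 cells = 1859  → 8.7272
row 3: Σ corner-gray over 5 cells = 2182  → 10.2436
row 4: Σ corner-gray over 5 cells = 1862  → 8.7413
row 5: Σ corner-gray over 5 cells = 1698  → 7.9714
row 6: Σ corner-gray over 5 cells = 1560  → 7.3236
row 7: Σ corner-gray over 5 cells = 1967  → 9.2342
Σ rows: total corner-gray = 15252  → 71.6018 mm³


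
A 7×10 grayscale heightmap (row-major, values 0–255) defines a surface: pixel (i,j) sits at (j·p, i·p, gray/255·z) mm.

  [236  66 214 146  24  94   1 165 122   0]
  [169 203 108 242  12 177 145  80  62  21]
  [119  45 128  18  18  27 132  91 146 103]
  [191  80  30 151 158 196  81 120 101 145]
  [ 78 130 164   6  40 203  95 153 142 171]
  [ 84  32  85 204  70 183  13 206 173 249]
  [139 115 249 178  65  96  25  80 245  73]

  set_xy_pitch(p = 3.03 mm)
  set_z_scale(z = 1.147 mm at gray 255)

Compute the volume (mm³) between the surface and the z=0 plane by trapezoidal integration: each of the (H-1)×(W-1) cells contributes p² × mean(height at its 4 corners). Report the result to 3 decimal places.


254.776

height_mm = gray/255 × 1.147; cell vol = 3.03² × mean(4 corners)
unit = 3.03² × 1.147 / (4×255) = 0.010324 mm³ per gray-sum
row 0: Σ corner-gray over 9 cells = 4148  → 42.8240
row 1: Σ corner-gray over 9 cells = 3680  → 37.9924
row 2: Σ corner-gray over 9 cells = 3602  → 37.1871
row 3: Σ corner-gray over 9 cells = 4285  → 44.2384
row 4: Σ corner-gray over 9 cells = 4380  → 45.2192
row 5: Σ corner-gray over 9 cells = 4583  → 47.3149
Σ rows: total corner-gray = 24678  → 254.7760 mm³


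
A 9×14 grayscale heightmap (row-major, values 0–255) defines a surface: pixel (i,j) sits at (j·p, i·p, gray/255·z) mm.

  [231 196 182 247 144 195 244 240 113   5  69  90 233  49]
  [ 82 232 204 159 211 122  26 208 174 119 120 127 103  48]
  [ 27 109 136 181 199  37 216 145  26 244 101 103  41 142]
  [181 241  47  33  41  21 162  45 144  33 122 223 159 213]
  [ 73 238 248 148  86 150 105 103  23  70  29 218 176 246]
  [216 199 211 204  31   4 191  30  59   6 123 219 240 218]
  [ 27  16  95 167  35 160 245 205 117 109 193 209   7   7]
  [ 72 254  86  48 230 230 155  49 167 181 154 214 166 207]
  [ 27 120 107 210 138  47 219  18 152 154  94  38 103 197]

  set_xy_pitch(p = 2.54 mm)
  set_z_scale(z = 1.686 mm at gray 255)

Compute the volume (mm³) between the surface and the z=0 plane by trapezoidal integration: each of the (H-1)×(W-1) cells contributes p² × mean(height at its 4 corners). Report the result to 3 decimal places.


height_mm = gray/255 × 1.686; cell vol = 2.54² × mean(4 corners)
unit = 2.54² × 1.686 / (4×255) = 0.0106641 mm³ per gray-sum
row 0: Σ corner-gray over 13 cells = 7936  → 84.6304
row 1: Σ corner-gray over 13 cells = 6985  → 74.4888
row 2: Σ corner-gray over 13 cells = 6181  → 65.9149
row 3: Σ corner-gray over 13 cells = 6443  → 68.7089
row 4: Σ corner-gray over 13 cells = 6975  → 74.3822
row 5: Σ corner-gray over 13 cells = 6618  → 70.5751
row 6: Σ corner-gray over 13 cells = 7297  → 77.8160
row 7: Σ corner-gray over 13 cells = 7171  → 76.4724
Σ rows: total corner-gray = 55606  → 592.9888 mm³

592.989


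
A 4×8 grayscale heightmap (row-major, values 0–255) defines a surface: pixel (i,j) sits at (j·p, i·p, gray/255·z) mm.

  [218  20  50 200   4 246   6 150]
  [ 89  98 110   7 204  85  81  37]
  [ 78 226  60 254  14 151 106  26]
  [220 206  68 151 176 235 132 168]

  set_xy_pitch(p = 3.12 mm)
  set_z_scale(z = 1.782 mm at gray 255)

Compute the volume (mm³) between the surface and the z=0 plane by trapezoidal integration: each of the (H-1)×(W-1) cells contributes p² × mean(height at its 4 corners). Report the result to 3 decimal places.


166.460

height_mm = gray/255 × 1.782; cell vol = 3.12² × mean(4 corners)
unit = 3.12² × 1.782 / (4×255) = 0.0170066 mm³ per gray-sum
row 0: Σ corner-gray over 7 cells = 2716  → 46.1898
row 1: Σ corner-gray over 7 cells = 3022  → 51.3939
row 2: Σ corner-gray over 7 cells = 4050  → 68.8766
Σ rows: total corner-gray = 9788  → 166.4603 mm³


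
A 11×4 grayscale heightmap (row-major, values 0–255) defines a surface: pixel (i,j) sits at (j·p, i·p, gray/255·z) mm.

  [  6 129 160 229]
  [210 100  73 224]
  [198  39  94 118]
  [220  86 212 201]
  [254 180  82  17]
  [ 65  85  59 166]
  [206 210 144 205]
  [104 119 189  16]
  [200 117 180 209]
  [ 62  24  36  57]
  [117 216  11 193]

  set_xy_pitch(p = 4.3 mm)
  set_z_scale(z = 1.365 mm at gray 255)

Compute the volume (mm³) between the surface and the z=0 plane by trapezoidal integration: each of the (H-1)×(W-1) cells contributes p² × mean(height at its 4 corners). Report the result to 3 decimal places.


height_mm = gray/255 × 1.365; cell vol = 4.3² × mean(4 corners)
unit = 4.3² × 1.365 / (4×255) = 0.024744 mm³ per gray-sum
row 0: Σ corner-gray over 3 cells = 1593  → 39.4171
row 1: Σ corner-gray over 3 cells = 1362  → 33.7013
row 2: Σ corner-gray over 3 cells = 1599  → 39.5656
row 3: Σ corner-gray over 3 cells = 1812  → 44.8361
row 4: Σ corner-gray over 3 cells = 1314  → 32.5136
row 5: Σ corner-gray over 3 cells = 1638  → 40.5306
row 6: Σ corner-gray over 3 cells = 1855  → 45.9001
row 7: Σ corner-gray over 3 cells = 1739  → 43.0298
row 8: Σ corner-gray over 3 cells = 1242  → 30.7320
row 9: Σ corner-gray over 3 cells = 1003  → 24.8182
Σ rows: total corner-gray = 15157  → 375.0444 mm³

375.044


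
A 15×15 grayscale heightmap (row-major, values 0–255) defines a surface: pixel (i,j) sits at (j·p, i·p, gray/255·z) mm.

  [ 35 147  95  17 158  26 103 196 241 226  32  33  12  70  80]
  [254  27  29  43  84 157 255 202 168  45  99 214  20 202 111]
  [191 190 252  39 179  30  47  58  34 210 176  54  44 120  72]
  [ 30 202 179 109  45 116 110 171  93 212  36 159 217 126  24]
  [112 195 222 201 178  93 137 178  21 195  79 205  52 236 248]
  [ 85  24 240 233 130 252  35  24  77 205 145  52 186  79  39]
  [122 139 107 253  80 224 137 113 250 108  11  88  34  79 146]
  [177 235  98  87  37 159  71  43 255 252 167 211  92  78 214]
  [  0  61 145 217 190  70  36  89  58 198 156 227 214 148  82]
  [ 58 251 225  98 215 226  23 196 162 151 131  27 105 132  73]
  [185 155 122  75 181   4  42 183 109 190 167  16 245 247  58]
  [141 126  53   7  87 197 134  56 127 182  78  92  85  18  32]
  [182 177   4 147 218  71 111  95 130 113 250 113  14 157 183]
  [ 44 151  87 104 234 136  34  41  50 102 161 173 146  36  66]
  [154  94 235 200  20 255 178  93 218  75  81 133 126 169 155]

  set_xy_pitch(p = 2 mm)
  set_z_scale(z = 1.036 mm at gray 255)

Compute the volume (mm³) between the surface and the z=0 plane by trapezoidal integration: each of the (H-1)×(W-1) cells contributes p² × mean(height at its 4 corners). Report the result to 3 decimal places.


height_mm = gray/255 × 1.036; cell vol = 2² × mean(4 corners)
unit = 2² × 1.036 / (4×255) = 0.00406275 mm³ per gray-sum
row 0: Σ corner-gray over 14 cells = 6282  → 25.5222
row 1: Σ corner-gray over 14 cells = 6584  → 26.7491
row 2: Σ corner-gray over 14 cells = 6733  → 27.3545
row 3: Σ corner-gray over 14 cells = 7948  → 32.2907
row 4: Σ corner-gray over 14 cells = 7832  → 31.8194
row 5: Σ corner-gray over 14 cells = 7002  → 28.4473
row 6: Σ corner-gray over 14 cells = 7475  → 30.3690
row 7: Σ corner-gray over 14 cells = 7661  → 31.1247
row 8: Σ corner-gray over 14 cells = 7715  → 31.3441
row 9: Σ corner-gray over 14 cells = 7730  → 31.4050
row 10: Σ corner-gray over 14 cells = 6372  → 25.8878
row 11: Σ corner-gray over 14 cells = 6222  → 25.2784
row 12: Σ corner-gray over 14 cells = 6585  → 26.7532
row 13: Σ corner-gray over 14 cells = 7083  → 28.7764
Σ rows: total corner-gray = 99224  → 403.1218 mm³

403.122


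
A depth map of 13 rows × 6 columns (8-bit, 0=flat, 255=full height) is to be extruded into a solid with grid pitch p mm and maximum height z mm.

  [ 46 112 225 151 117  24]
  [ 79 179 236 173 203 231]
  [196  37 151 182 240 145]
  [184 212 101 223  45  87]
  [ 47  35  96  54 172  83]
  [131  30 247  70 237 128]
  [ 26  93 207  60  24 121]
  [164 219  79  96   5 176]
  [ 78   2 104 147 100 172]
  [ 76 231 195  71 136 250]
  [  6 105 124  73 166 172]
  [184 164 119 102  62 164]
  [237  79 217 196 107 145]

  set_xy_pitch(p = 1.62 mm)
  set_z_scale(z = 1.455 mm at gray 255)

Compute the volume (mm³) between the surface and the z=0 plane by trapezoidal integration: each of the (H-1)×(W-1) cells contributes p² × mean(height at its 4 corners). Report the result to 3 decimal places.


116.382

height_mm = gray/255 × 1.455; cell vol = 1.62² × mean(4 corners)
unit = 1.62² × 1.455 / (4×255) = 0.00374363 mm³ per gray-sum
row 0: Σ corner-gray over 5 cells = 3172  → 11.8748
row 1: Σ corner-gray over 5 cells = 3453  → 12.9268
row 2: Σ corner-gray over 5 cells = 2994  → 11.2084
row 3: Σ corner-gray over 5 cells = 2277  → 8.5242
row 4: Σ corner-gray over 5 cells = 2271  → 8.5018
row 5: Σ corner-gray over 5 cells = 2342  → 8.7676
row 6: Σ corner-gray over 5 cells = 2053  → 7.6857
row 7: Σ corner-gray over 5 cells = 2094  → 7.8392
row 8: Σ corner-gray over 5 cells = 2548  → 9.5388
row 9: Σ corner-gray over 5 cells = 2706  → 10.1303
row 10: Σ corner-gray over 5 cells = 2356  → 8.8200
row 11: Σ corner-gray over 5 cells = 2822  → 10.5645
Σ rows: total corner-gray = 31088  → 116.3820 mm³


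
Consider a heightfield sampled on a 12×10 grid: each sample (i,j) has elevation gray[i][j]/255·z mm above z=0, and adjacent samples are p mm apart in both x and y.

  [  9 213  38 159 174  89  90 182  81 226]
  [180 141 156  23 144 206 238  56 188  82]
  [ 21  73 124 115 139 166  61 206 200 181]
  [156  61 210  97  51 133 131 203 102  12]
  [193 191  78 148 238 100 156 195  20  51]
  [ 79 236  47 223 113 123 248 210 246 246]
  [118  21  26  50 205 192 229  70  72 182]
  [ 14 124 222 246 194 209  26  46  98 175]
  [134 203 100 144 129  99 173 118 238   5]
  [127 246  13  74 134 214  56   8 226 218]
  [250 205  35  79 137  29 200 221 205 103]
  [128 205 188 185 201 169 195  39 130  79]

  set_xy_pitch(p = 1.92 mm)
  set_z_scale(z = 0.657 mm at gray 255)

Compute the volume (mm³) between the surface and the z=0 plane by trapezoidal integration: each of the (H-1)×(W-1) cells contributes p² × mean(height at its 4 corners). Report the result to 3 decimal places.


height_mm = gray/255 × 0.657; cell vol = 1.92² × mean(4 corners)
unit = 1.92² × 0.657 / (4×255) = 0.00237448 mm³ per gray-sum
row 0: Σ corner-gray over 9 cells = 4853  → 11.5233
row 1: Σ corner-gray over 9 cells = 4936  → 11.7204
row 2: Σ corner-gray over 9 cells = 4514  → 10.7184
row 3: Σ corner-gray over 9 cells = 4640  → 11.0176
row 4: Σ corner-gray over 9 cells = 5713  → 13.5654
row 5: Σ corner-gray over 9 cells = 5247  → 12.4589
row 6: Σ corner-gray over 9 cells = 4549  → 10.8015
row 7: Σ corner-gray over 9 cells = 5066  → 12.0291
row 8: Σ corner-gray over 9 cells = 4834  → 11.4782
row 9: Σ corner-gray over 9 cells = 4862  → 11.5447
row 10: Σ corner-gray over 9 cells = 5406  → 12.8364
Σ rows: total corner-gray = 54620  → 129.6938 mm³

129.694


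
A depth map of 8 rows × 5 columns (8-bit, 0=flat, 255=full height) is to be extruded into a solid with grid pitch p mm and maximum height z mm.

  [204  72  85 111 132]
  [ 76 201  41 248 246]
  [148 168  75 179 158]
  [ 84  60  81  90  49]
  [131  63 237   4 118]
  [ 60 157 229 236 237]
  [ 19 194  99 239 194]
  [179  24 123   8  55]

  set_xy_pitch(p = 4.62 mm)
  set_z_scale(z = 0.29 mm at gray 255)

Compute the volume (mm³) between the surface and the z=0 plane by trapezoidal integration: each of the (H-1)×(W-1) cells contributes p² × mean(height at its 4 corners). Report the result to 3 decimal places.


90.178

height_mm = gray/255 × 0.29; cell vol = 4.62² × mean(4 corners)
unit = 4.62² × 0.29 / (4×255) = 0.00606851 mm³ per gray-sum
row 0: Σ corner-gray over 4 cells = 2174  → 13.1929
row 1: Σ corner-gray over 4 cells = 2452  → 14.8800
row 2: Σ corner-gray over 4 cells = 1745  → 10.5895
row 3: Σ corner-gray over 4 cells = 1452  → 8.8115
row 4: Σ corner-gray over 4 cells = 2398  → 14.5523
row 5: Σ corner-gray over 4 cells = 2818  → 17.1010
row 6: Σ corner-gray over 4 cells = 1821  → 11.0507
Σ rows: total corner-gray = 14860  → 90.1780 mm³


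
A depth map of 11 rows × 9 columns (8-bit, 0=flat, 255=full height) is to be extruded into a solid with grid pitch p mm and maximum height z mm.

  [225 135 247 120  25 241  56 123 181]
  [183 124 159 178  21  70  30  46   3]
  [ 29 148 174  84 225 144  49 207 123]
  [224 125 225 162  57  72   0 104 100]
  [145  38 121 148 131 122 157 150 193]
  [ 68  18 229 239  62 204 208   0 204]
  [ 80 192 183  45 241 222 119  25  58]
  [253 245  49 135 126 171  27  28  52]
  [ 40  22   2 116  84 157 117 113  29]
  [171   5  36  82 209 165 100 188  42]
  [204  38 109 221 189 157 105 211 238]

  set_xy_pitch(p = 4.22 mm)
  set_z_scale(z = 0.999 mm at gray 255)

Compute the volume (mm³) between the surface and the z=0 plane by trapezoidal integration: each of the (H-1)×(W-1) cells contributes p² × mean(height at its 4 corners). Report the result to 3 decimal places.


672.136

height_mm = gray/255 × 0.999; cell vol = 4.22² × mean(4 corners)
unit = 4.22² × 0.999 / (4×255) = 0.0174418 mm³ per gray-sum
row 0: Σ corner-gray over 8 cells = 3742  → 65.2671
row 1: Σ corner-gray over 8 cells = 3656  → 63.7671
row 2: Σ corner-gray over 8 cells = 4028  → 70.2554
row 3: Σ corner-gray over 8 cells = 3886  → 67.7787
row 4: Σ corner-gray over 8 cells = 4264  → 74.3716
row 5: Σ corner-gray over 8 cells = 4384  → 76.4647
row 6: Σ corner-gray over 8 cells = 4059  → 70.7961
row 7: Σ corner-gray over 8 cells = 3158  → 55.0811
row 8: Σ corner-gray over 8 cells = 3074  → 53.6160
row 9: Σ corner-gray over 8 cells = 4285  → 74.7379
Σ rows: total corner-gray = 38536  → 672.1355 mm³


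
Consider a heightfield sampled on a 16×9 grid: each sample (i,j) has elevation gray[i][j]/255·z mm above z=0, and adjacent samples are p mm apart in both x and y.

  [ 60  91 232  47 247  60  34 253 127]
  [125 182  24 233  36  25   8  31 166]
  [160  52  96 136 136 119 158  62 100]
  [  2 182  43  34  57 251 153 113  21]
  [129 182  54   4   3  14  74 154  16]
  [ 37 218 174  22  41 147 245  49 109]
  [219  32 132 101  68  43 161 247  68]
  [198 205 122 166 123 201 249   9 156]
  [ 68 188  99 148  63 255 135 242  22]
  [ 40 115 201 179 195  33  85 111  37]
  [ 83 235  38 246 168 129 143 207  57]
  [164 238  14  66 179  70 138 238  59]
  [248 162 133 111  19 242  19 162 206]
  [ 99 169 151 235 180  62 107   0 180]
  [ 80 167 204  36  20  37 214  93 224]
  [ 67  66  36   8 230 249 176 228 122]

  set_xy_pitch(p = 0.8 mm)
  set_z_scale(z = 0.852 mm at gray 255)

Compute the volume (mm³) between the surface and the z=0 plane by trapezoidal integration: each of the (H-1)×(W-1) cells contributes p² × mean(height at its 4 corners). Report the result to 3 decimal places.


height_mm = gray/255 × 0.852; cell vol = 0.8² × mean(4 corners)
unit = 0.8² × 0.852 / (4×255) = 0.000534588 mm³ per gray-sum
row 0: Σ corner-gray over 8 cells = 3484  → 1.8625
row 1: Σ corner-gray over 8 cells = 3147  → 1.6823
row 2: Σ corner-gray over 8 cells = 3467  → 1.8534
row 3: Σ corner-gray over 8 cells = 2804  → 1.4990
row 4: Σ corner-gray over 8 cells = 3053  → 1.6321
row 5: Σ corner-gray over 8 cells = 3793  → 2.0277
row 6: Σ corner-gray over 8 cells = 4359  → 2.3303
row 7: Σ corner-gray over 8 cells = 4854  → 2.5949
row 8: Σ corner-gray over 8 cells = 4265  → 2.2800
row 9: Σ corner-gray over 8 cells = 4387  → 2.3452
row 10: Σ corner-gray over 8 cells = 4581  → 2.4489
row 11: Σ corner-gray over 8 cells = 4259  → 2.2768
row 12: Σ corner-gray over 8 cells = 4237  → 2.2651
row 13: Σ corner-gray over 8 cells = 3933  → 2.1025
row 14: Σ corner-gray over 8 cells = 4021  → 2.1496
Σ rows: total corner-gray = 58644  → 31.3504 mm³

31.350
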